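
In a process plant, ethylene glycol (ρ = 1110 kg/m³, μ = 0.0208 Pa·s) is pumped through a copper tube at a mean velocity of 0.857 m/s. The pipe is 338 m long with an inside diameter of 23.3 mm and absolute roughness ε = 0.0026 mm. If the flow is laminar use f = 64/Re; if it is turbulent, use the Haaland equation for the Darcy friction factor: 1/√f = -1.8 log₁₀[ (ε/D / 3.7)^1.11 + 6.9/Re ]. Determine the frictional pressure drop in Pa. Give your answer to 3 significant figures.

ΔP ≈ 355000 Pa

Reynolds number Re = ρVD/μ = 1110 · 0.857 · 0.0233 / 0.0208 = 1066.
Re < 2300 → laminar flow, so f = 64/Re = 64/1066 = 0.06006 (the turbulent correlation is not needed).
Darcy-Weisbach: ΔP = f(L/D)(ρV²/2) = 0.06006·(338/0.0233)·(1110·0.857²/2) = 0.06006·1.451e+04·407.6 = 3.551e+05 Pa.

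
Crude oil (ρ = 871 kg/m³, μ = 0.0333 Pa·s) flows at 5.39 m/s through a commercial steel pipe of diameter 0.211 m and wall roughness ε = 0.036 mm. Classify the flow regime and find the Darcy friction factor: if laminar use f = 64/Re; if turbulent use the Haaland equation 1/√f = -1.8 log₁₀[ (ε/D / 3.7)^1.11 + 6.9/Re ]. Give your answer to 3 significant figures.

Re = ρVD/μ = 871·5.39·0.211/0.0333 = 2.975e+04.
Re > 4000 → turbulent. ε/D = 3.6e-05/0.211 = 0.000171; Haaland: 1/√f = -1.8 log₁₀[1.54e-05 + 0.000232] = 6.492, so f = 0.02373.

f ≈ 0.0237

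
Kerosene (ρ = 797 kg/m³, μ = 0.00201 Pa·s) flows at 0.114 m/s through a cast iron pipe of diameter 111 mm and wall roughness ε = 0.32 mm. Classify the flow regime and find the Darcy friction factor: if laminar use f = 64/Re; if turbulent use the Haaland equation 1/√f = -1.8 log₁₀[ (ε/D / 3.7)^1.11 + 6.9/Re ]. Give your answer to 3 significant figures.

Re = ρVD/μ = 797·0.114·0.111/0.00201 = 5018.
Re > 4000 → turbulent. ε/D = 0.00032/0.111 = 0.00288; Haaland: 1/√f = -1.8 log₁₀[0.000355 + 0.00138] = 4.972, so f = 0.04046.

f ≈ 0.0405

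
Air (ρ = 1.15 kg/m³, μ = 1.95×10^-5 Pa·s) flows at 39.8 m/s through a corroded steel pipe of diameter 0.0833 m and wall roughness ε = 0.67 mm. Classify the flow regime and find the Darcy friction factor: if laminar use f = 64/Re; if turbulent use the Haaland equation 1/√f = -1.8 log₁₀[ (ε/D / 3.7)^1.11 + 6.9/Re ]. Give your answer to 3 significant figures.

f ≈ 0.0357

Re = ρVD/μ = 1.15·39.8·0.0833/1.95e-05 = 1.955e+05.
Re > 4000 → turbulent. ε/D = 0.00067/0.0833 = 0.00804; Haaland: 1/√f = -1.8 log₁₀[0.00111 + 3.53e-05] = 5.296, so f = 0.03566.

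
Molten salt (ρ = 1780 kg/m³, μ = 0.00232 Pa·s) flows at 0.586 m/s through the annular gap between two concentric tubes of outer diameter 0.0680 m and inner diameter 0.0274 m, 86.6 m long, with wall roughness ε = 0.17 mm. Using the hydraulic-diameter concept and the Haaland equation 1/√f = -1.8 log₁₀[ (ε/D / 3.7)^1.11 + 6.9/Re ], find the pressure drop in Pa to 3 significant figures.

ΔP ≈ 21800 Pa

Hydraulic diameter D_h = 4A/P = D_o - D_i = 0.068 - 0.0274 = 0.0406 m.
Re = ρVD_h/μ = 1780·0.586·0.0406/0.00232 = 1.825e+04.
ε/D_h = 0.00017/0.0406 = 0.00419; Haaland gives 1/√f = -1.8 log₁₀[0.000537+0.000378] = 5.47, so f = 0.03342.
ΔP = f(L/D_h)(ρV²/2) = 0.03342·86.6/0.0406·305.6 = 2.179e+04 Pa.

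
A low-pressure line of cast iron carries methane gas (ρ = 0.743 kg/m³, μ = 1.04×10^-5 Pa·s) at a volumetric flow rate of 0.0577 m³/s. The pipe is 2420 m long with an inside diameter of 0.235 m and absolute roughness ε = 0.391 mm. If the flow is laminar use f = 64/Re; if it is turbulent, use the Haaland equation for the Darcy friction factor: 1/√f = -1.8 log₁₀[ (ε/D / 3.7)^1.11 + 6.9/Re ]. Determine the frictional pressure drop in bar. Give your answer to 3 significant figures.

Cross-sectional area A = πD²/4 = π(0.235)²/4 = 0.04337 m²; mean velocity V = Q/A = 0.0577/0.04337 = 1.33 m/s.
Reynolds number Re = ρVD/μ = 0.743 · 1.33 · 0.235 / 1.04e-05 = 2.233e+04.
Re > 4000 → turbulent. Relative roughness ε/D = 0.000391/0.235 = 0.00166. Haaland: 1/√f = -1.8 log₁₀[(0.00166/3.7)^1.11 + 6.9/2.233e+04] = -1.8 log₁₀[0.000193 + 0.000309] = 5.939, so f = 0.02835.
Darcy-Weisbach: ΔP = f(L/D)(ρV²/2) = 0.02835·(2420/0.235)·(0.743·1.33²/2) = 0.02835·1.03e+04·0.6574 = 191.9 Pa.
ΔP = 191.9 Pa = 0.00192 bar.

ΔP ≈ 0.00192 bar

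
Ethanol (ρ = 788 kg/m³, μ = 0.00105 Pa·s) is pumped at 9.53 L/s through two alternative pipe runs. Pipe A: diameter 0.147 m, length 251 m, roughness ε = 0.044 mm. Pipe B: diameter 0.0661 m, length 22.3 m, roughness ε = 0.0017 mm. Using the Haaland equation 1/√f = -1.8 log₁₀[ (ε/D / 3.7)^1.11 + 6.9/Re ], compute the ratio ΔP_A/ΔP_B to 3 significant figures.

Pipe A: V = Q/A = 0.00953/0.01697 = 0.5615 m/s; Re = 6.195e+04; ε/D = 0.000299; Haaland → f = 0.02078; ΔP_A = f(L/D)(ρV²/2) = 4409 Pa.
Pipe B: V = Q/A = 0.00953/0.003432 = 2.777 m/s; Re = 1.378e+05; ε/D = 2.57e-05; Haaland → f = 0.01682; ΔP_B = f(L/D)(ρV²/2) = 1.724e+04 Pa.
ΔP_A/ΔP_B = 4409/1.724e+04 = 0.256.

ΔP_A/ΔP_B ≈ 0.256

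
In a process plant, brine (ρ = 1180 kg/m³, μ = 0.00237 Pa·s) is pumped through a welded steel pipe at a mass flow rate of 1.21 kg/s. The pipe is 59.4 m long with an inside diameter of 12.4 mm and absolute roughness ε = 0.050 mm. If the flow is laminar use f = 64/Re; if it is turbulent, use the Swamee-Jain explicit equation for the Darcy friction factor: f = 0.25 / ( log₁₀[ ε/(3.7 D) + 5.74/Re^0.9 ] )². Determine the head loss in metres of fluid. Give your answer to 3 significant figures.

A = πD²/4 = π(0.0124)²/4 = 0.0001208 m²; mean velocity V = ṁ/(ρA) = 1.21/(1180 · 0.0001208) = 8.491 m/s.
Reynolds number Re = ρVD/μ = 1180 · 8.491 · 0.0124 / 0.00237 = 5.242e+04.
Re > 4000 → turbulent. Relative roughness ε/D = 5e-05/0.0124 = 0.00403. Swamee-Jain: f = 0.25/(log₁₀[0.00403/3.7 + 5.74/5.242e+04^0.9])² = 0.25/(log₁₀[0.00109 + 0.000325])² = 0.25/(-2.849)² = 0.03079.
Darcy-Weisbach: ΔP = f(L/D)(ρV²/2) = 0.03079·(59.4/0.0124)·(1180·8.491²/2) = 0.03079·4790·4.254e+04 = 6.275e+06 Pa.
Head loss h_f = ΔP/(ρg) = 6.275e+06/(1180·9.81) = 542 m.

h_f ≈ 542 m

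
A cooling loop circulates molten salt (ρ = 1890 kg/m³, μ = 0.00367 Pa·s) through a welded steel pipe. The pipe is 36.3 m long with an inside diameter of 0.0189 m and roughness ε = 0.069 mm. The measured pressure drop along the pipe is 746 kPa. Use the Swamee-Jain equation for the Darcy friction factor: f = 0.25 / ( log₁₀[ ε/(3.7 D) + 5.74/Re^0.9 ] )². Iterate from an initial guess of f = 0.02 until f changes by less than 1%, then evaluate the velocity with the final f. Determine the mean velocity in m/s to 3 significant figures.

V ≈ 3.64 m/s

Rearranging Darcy-Weisbach: V = √(2·ΔP·D/(f·L·ρ)). With ε/D = 6.9e-05/0.0189 = 0.00365, iterate starting from f = 0.02:
  f = 0.02 → V = √(2·7.46e+05·0.0189/(0.02·36.3·1890)) = 4.533 m/s; Re = ρVD/μ = 4.412e+04; f → 0.03047
  f = 0.03047 → V = 3.673 m/s; Re = 3.575e+04; f → 0.03099
  f = 0.03099 → V = 3.642 m/s; Re = 3.545e+04; f → 0.03101
Converged (Δf/f < 1%). With the final f = 0.03101: V = √(2·7.46e+05·0.0189/(0.03101·36.3·1890)) = 3.64 m/s.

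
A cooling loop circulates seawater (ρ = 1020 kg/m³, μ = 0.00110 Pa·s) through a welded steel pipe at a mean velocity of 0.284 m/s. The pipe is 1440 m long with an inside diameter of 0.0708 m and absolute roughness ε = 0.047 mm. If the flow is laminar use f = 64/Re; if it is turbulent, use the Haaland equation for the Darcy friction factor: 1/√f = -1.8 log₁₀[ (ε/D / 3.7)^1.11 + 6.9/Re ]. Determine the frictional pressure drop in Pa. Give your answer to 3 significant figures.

ΔP ≈ 22900 Pa

Reynolds number Re = ρVD/μ = 1020 · 0.284 · 0.0708 / 0.0011 = 1.864e+04.
Re > 4000 → turbulent. Relative roughness ε/D = 4.7e-05/0.0708 = 0.000664. Haaland: 1/√f = -1.8 log₁₀[(0.000664/3.7)^1.11 + 6.9/1.864e+04] = -1.8 log₁₀[6.95e-05 + 0.00037] = 6.043, so f = 0.02739.
Darcy-Weisbach: ΔP = f(L/D)(ρV²/2) = 0.02739·(1440/0.0708)·(1020·0.284²/2) = 0.02739·2.034e+04·41.13 = 2.291e+04 Pa.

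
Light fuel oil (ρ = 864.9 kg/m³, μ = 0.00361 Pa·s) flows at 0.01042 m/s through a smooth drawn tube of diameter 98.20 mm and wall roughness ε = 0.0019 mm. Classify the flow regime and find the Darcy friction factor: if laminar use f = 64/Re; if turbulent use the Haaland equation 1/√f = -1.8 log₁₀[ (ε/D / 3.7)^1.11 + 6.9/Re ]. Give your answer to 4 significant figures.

Re = ρVD/μ = 864.9·0.01042·0.0982/0.00361 = 245.2.
Re < 2300 → laminar, so f = 64/Re = 0.2611 (roughness is irrelevant in laminar flow).

f ≈ 0.2611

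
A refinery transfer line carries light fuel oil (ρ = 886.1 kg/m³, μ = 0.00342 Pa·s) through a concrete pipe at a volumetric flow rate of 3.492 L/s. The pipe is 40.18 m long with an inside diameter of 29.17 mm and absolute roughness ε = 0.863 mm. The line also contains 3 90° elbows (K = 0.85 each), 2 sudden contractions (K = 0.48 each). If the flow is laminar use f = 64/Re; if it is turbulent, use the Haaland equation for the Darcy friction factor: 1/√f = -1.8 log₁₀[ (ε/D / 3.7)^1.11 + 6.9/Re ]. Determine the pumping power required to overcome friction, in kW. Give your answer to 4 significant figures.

P ≈ 3.508 kW

Q = 3.492 L/s = 3.492/1000 = 0.003492 m³/s.
Cross-sectional area A = πD²/4 = π(0.02917)²/4 = 0.0006683 m²; mean velocity V = Q/A = 0.003492/0.0006683 = 5.225 m/s.
Reynolds number Re = ρVD/μ = 886.1 · 5.225 · 0.02917 / 0.00342 = 3.949e+04.
Re > 4000 → turbulent. Relative roughness ε/D = 0.000863/0.02917 = 0.0296. Haaland: 1/√f = -1.8 log₁₀[(0.0296/3.7)^1.11 + 6.9/3.949e+04] = -1.8 log₁₀[0.0047 + 0.000175] = 4.162, so f = 0.05774.
Total minor-loss coefficient ΣK = 3·0.85 + 2·0.48 = 3.51.
ΔP = [f·L/D + ΣK]·(ρV²/2) = [0.05774·40.18/0.02917 + 3.51]·(886.1·5.225²/2) = [79.54 + 3.51]·1.21e+04 = 1.005e+06 Pa.
Pumping power P = QΔP = 0.003492·1.005e+06 = 3508.1 W = 3.508 kW.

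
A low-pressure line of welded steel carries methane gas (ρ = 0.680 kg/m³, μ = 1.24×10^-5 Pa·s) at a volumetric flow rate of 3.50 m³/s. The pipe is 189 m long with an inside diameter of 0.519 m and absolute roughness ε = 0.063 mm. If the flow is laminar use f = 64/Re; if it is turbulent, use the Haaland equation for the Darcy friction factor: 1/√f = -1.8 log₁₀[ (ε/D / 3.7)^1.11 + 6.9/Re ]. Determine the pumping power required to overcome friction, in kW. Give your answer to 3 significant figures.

Cross-sectional area A = πD²/4 = π(0.519)²/4 = 0.2116 m²; mean velocity V = Q/A = 3.5/0.2116 = 16.54 m/s.
Reynolds number Re = ρVD/μ = 0.68 · 16.54 · 0.519 / 1.24e-05 = 4.709e+05.
Re > 4000 → turbulent. Relative roughness ε/D = 6.3e-05/0.519 = 0.000121. Haaland: 1/√f = -1.8 log₁₀[(0.000121/3.7)^1.11 + 6.9/4.709e+05] = -1.8 log₁₀[1.05e-05 + 1.47e-05] = 8.278, so f = 0.01459.
Darcy-Weisbach: ΔP = f(L/D)(ρV²/2) = 0.01459·(189/0.519)·(0.68·16.54²/2) = 0.01459·364.2·93.06 = 494.6 Pa.
Pumping power P = QΔP = 3.5·494.6 = 1731 W = 1.73 kW.

P ≈ 1.73 kW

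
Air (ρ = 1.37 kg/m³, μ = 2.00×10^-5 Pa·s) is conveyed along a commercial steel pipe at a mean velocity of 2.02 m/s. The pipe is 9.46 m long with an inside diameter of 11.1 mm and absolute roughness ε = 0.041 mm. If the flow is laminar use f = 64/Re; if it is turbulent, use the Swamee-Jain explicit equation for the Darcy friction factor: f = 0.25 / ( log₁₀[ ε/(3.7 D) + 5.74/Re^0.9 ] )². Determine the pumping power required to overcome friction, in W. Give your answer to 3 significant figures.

Reynolds number Re = ρVD/μ = 1.37 · 2.02 · 0.0111 / 2e-05 = 1536.
Re < 2300 → laminar flow, so f = 64/Re = 64/1536 = 0.04167 (the turbulent correlation is not needed).
Darcy-Weisbach: ΔP = f(L/D)(ρV²/2) = 0.04167·(9.46/0.0111)·(1.37·2.02²/2) = 0.04167·852.3·2.795 = 99.26 Pa.
Q = V·A = 2.02·9.677e-05 = 0.0001955 m³/s.
Pumping power P = QΔP = 0.0001955·99.26 = 0.01940 W = 0.0194 W.

P ≈ 0.0194 W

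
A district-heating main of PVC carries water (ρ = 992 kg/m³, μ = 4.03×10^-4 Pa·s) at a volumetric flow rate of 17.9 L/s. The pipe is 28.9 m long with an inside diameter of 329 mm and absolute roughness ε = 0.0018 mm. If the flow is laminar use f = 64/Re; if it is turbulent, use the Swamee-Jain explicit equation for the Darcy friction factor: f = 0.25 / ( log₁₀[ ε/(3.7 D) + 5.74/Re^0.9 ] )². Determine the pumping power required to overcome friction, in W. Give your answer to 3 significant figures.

P ≈ 0.556 W

Q = 17.9 L/s = 17.9/1000 = 0.0179 m³/s.
Cross-sectional area A = πD²/4 = π(0.329)²/4 = 0.08501 m²; mean velocity V = Q/A = 0.0179/0.08501 = 0.2106 m/s.
Reynolds number Re = ρVD/μ = 992 · 0.2106 · 0.329 / 0.000403 = 1.705e+05.
Re > 4000 → turbulent. Relative roughness ε/D = 1.8e-06/0.329 = 5.47e-06. Swamee-Jain: f = 0.25/(log₁₀[5.47e-06/3.7 + 5.74/1.705e+05^0.9])² = 0.25/(log₁₀[1.48e-06 + 0.000112])² = 0.25/(-3.944)² = 0.01607.
Darcy-Weisbach: ΔP = f(L/D)(ρV²/2) = 0.01607·(28.9/0.329)·(992·0.2106²/2) = 0.01607·87.84·21.99 = 31.05 Pa.
Pumping power P = QΔP = 0.0179·31.05 = 0.5557 W = 0.556 W.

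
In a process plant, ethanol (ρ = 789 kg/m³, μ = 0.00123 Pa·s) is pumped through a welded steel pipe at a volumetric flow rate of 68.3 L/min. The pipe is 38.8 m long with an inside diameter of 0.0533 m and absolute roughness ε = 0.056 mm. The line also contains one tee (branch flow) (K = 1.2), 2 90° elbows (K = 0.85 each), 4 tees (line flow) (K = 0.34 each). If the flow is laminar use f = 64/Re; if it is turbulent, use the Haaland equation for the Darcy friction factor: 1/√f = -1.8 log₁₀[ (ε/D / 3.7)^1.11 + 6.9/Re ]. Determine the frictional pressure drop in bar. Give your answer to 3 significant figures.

ΔP ≈ 0.0257 bar

Q = 68.3 L/min = 68.3/60000 = 0.001138 m³/s.
Cross-sectional area A = πD²/4 = π(0.0533)²/4 = 0.002231 m²; mean velocity V = Q/A = 0.001138/0.002231 = 0.5102 m/s.
Reynolds number Re = ρVD/μ = 789 · 0.5102 · 0.0533 / 0.00123 = 1.744e+04.
Re > 4000 → turbulent. Relative roughness ε/D = 5.6e-05/0.0533 = 0.00105. Haaland: 1/√f = -1.8 log₁₀[(0.00105/3.7)^1.11 + 6.9/1.744e+04] = -1.8 log₁₀[0.000116 + 0.000396] = 5.925, so f = 0.02849.
Total minor-loss coefficient ΣK = 1·1.2 + 2·0.85 + 4·0.34 = 4.26.
ΔP = [f·L/D + ΣK]·(ρV²/2) = [0.02849·38.8/0.0533 + 4.26]·(789·0.5102²/2) = [20.74 + 4.26]·102.7 = 2567 Pa.
ΔP = 2567 Pa = 0.0257 bar.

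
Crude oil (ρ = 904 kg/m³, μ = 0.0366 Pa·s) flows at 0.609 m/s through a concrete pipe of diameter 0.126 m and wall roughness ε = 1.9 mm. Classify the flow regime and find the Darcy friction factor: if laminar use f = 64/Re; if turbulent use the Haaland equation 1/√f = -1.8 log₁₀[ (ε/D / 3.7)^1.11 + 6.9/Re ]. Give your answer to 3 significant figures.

Re = ρVD/μ = 904·0.609·0.126/0.0366 = 1895.
Re < 2300 → laminar, so f = 64/Re = 0.03377 (roughness is irrelevant in laminar flow).

f ≈ 0.0338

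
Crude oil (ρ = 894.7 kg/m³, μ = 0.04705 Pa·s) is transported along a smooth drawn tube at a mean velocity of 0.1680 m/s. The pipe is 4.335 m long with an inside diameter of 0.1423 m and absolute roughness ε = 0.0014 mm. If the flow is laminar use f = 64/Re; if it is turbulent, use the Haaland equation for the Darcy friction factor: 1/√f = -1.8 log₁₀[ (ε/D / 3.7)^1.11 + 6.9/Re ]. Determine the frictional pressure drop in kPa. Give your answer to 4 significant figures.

Reynolds number Re = ρVD/μ = 894.7 · 0.168 · 0.1423 / 0.0471 = 454.6.
Re < 2300 → laminar flow, so f = 64/Re = 64/454.6 = 0.1408 (the turbulent correlation is not needed).
Darcy-Weisbach: ΔP = f(L/D)(ρV²/2) = 0.1408·(4.335/0.1423)·(894.7·0.168²/2) = 0.1408·30.46·12.63 = 54.15 Pa.
ΔP = 54.15 Pa = 0.05415 kPa.

ΔP ≈ 0.05415 kPa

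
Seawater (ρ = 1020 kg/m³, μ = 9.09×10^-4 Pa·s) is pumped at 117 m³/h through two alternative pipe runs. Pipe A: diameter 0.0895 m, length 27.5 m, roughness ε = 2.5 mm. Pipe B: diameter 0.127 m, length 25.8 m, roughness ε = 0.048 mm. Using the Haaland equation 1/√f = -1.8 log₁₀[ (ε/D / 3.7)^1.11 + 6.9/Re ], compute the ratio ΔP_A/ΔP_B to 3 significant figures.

ΔP_A/ΔP_B ≈ 20.0

Pipe A: V = Q/A = 0.0325/0.006291 = 5.166 m/s; Re = 5.188e+05; ε/D = 0.0279; Haaland → f = 0.05569; ΔP_A = f(L/D)(ρV²/2) = 2.329e+05 Pa.
Pipe B: V = Q/A = 0.0325/0.01267 = 2.566 m/s; Re = 3.656e+05; ε/D = 0.000378; Haaland → f = 0.01708; ΔP_B = f(L/D)(ρV²/2) = 1.165e+04 Pa.
ΔP_A/ΔP_B = 2.329e+05/1.165e+04 = 20.0.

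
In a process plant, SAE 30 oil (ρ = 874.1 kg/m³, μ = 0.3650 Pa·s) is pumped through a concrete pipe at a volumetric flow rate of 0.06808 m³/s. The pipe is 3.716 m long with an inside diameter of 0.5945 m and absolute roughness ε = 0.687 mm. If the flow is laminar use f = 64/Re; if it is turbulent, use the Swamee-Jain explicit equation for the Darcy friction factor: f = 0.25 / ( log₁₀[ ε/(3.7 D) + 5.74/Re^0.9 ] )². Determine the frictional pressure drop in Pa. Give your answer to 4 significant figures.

ΔP ≈ 30.12 Pa

Cross-sectional area A = πD²/4 = π(0.5945)²/4 = 0.2776 m²; mean velocity V = Q/A = 0.06808/0.2776 = 0.2453 m/s.
Reynolds number Re = ρVD/μ = 874.1 · 0.2453 · 0.5945 / 0.365 = 349.2.
Re < 2300 → laminar flow, so f = 64/Re = 64/349.2 = 0.1833 (the turbulent correlation is not needed).
Darcy-Weisbach: ΔP = f(L/D)(ρV²/2) = 0.1833·(3.716/0.5945)·(874.1·0.2453²/2) = 0.1833·6.251·26.29 = 30.12 Pa.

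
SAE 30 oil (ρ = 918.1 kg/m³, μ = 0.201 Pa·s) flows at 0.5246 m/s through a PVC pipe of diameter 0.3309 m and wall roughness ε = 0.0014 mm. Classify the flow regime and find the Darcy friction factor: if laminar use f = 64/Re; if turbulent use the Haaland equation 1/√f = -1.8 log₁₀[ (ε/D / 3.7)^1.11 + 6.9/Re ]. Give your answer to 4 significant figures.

Re = ρVD/μ = 918.1·0.5246·0.3309/0.201 = 792.9.
Re < 2300 → laminar, so f = 64/Re = 0.08072 (roughness is irrelevant in laminar flow).

f ≈ 0.08072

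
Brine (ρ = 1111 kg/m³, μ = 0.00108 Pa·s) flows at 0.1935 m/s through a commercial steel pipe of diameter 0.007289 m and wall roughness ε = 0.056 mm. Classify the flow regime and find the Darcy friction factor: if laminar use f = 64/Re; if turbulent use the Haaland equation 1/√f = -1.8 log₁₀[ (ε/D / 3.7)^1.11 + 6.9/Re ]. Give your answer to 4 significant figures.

Re = ρVD/μ = 1111·0.1935·0.007289/0.00108 = 1451.
Re < 2300 → laminar, so f = 64/Re = 0.04411 (roughness is irrelevant in laminar flow).

f ≈ 0.04411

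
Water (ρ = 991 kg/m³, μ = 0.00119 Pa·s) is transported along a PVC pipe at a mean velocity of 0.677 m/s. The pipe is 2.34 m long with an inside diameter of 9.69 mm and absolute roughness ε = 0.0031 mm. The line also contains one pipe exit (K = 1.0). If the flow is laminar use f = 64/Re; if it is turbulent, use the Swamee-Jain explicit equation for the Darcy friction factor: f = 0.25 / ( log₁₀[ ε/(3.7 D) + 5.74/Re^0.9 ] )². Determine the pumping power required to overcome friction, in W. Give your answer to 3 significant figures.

P ≈ 0.113 W

Reynolds number Re = ρVD/μ = 991 · 0.677 · 0.00969 / 0.00119 = 5463.
Re > 4000 → turbulent. Relative roughness ε/D = 3.1e-06/0.00969 = 0.00032. Swamee-Jain: f = 0.25/(log₁₀[0.00032/3.7 + 5.74/5463^0.9])² = 0.25/(log₁₀[8.65e-05 + 0.00248])² = 0.25/(-2.59)² = 0.03727.
Total minor-loss coefficient ΣK = 1·1 = 1.
ΔP = [f·L/D + ΣK]·(ρV²/2) = [0.03727·2.34/0.00969 + 1]·(991·0.677²/2) = [9 + 1]·227.1 = 2271 Pa.
Q = V·A = 0.677·7.375e-05 = 4.993e-05 m³/s.
Pumping power P = QΔP = 4.993e-05·2271 = 0.1134 W = 0.113 W.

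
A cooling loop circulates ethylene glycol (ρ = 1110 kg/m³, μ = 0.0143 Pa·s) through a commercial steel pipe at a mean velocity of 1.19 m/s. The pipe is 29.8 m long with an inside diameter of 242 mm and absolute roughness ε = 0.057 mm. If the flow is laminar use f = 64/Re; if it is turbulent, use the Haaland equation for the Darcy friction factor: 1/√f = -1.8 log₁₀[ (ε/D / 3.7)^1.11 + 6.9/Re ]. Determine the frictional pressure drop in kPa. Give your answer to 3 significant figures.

Reynolds number Re = ρVD/μ = 1110 · 1.19 · 0.242 / 0.0143 = 2.235e+04.
Re > 4000 → turbulent. Relative roughness ε/D = 5.7e-05/0.242 = 0.000236. Haaland: 1/√f = -1.8 log₁₀[(0.000236/3.7)^1.11 + 6.9/2.235e+04] = -1.8 log₁₀[2.2e-05 + 0.000309] = 6.265, so f = 0.02548.
Darcy-Weisbach: ΔP = f(L/D)(ρV²/2) = 0.02548·(29.8/0.242)·(1110·1.19²/2) = 0.02548·123.1·785.9 = 2466 Pa.
ΔP = 2466 Pa = 2.47 kPa.

ΔP ≈ 2.47 kPa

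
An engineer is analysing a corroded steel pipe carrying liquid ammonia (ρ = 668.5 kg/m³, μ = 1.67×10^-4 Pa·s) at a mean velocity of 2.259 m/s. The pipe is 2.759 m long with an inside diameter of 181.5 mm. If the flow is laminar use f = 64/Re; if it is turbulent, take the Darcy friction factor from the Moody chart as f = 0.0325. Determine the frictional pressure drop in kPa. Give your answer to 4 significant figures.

ΔP ≈ 0.8427 kPa

Reynolds number Re = ρVD/μ = 668.5 · 2.259 · 0.1815 / 0.000167 = 1.641e+06.
Re > 4000 → turbulent; use the Moody-chart value f = 0.0325.
Darcy-Weisbach: ΔP = f(L/D)(ρV²/2) = 0.0325·(2.759/0.1815)·(668.5·2.259²/2) = 0.0325·15.2·1706 = 842.7 Pa.
ΔP = 842.7 Pa = 0.8427 kPa.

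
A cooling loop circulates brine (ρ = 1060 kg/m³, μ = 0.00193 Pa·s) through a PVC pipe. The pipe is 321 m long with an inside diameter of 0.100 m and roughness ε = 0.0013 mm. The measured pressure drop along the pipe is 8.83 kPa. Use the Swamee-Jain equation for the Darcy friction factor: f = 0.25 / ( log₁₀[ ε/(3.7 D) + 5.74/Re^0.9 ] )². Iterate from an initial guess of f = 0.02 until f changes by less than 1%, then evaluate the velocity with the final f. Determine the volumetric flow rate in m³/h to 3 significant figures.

Rearranging Darcy-Weisbach: V = √(2·ΔP·D/(f·L·ρ)). With ε/D = 1.3e-06/0.1 = 1.3e-05, iterate starting from f = 0.02:
  f = 0.02 → V = √(2·8830·0.1/(0.02·321·1060)) = 0.5094 m/s; Re = ρVD/μ = 2.798e+04; f → 0.02381
  f = 0.02381 → V = 0.4669 m/s; Re = 2.564e+04; f → 0.02431
  f = 0.02431 → V = 0.462 m/s; Re = 2.538e+04; f → 0.02437
Converged (Δf/f < 1%). With the final f = 0.02437: V = √(2·8830·0.1/(0.02437·321·1060)) = 0.4615 m/s.
Q = V·A = 0.4615·(π/4·0.1²) = 0.003624 m³/s = 13.0 m³/h.

Q ≈ 13.0 m³/h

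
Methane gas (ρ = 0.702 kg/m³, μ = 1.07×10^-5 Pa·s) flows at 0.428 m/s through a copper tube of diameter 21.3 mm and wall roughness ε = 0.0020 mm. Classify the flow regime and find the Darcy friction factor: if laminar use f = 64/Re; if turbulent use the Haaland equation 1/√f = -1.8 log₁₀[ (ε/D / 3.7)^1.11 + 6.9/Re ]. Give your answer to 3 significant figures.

Re = ρVD/μ = 0.702·0.428·0.0213/1.07e-05 = 598.1.
Re < 2300 → laminar, so f = 64/Re = 0.107 (roughness is irrelevant in laminar flow).

f ≈ 0.107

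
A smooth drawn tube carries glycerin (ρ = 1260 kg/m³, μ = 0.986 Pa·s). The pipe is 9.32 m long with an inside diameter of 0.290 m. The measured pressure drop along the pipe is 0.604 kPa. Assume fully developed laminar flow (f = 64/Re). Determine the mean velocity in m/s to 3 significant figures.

For laminar flow, f = 64/Re with Re = ρVD/μ, so Darcy-Weisbach reduces to ΔP = 32μLV/D². Solving for V: V = ΔP·D²/(32μL) = 604·(0.29)²/(32·0.986·9.32) = 0.1727 m/s.
Check: Re = ρVD/μ = 1260·0.1727·0.29/0.986 = 64.02 < 2300, so the laminar assumption holds.

V ≈ 0.173 m/s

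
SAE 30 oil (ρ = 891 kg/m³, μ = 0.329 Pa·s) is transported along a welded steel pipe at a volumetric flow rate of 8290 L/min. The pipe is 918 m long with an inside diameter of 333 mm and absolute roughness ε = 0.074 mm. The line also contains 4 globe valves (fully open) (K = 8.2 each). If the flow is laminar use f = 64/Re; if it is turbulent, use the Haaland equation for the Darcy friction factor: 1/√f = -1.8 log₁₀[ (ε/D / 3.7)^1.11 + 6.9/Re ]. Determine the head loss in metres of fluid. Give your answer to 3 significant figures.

Q = 8290 L/min = 8290/60000 = 0.1382 m³/s.
Cross-sectional area A = πD²/4 = π(0.333)²/4 = 0.08709 m²; mean velocity V = Q/A = 0.1382/0.08709 = 1.586 m/s.
Reynolds number Re = ρVD/μ = 891 · 1.586 · 0.333 / 0.329 = 1431.
Re < 2300 → laminar flow, so f = 64/Re = 64/1431 = 0.04473 (the turbulent correlation is not needed).
Total minor-loss coefficient ΣK = 4·8.2 = 32.8.
ΔP = [f·L/D + ΣK]·(ρV²/2) = [0.04473·918/0.333 + 32.8]·(891·1.586²/2) = [123.3 + 32.8]·1121 = 1.75e+05 Pa.
Head loss h_f = ΔP/(ρg) = 1.75e+05/(891·9.81) = 20.0 m.

h_f ≈ 20.0 m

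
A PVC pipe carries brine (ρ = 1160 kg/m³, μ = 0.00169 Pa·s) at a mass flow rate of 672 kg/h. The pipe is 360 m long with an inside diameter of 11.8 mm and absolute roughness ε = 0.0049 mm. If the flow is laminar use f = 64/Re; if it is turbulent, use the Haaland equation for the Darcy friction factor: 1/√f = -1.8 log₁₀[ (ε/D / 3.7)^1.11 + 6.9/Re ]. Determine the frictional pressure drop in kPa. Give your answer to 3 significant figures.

ΔP ≈ 1150 kPa

ṁ = 672 kg/h = 672/3600 = 0.1867 kg/s.
A = πD²/4 = π(0.0118)²/4 = 0.0001094 m²; mean velocity V = ṁ/(ρA) = 0.1867/(1160 · 0.0001094) = 1.471 m/s.
Reynolds number Re = ρVD/μ = 1160 · 1.471 · 0.0118 / 0.00169 = 1.192e+04.
Re > 4000 → turbulent. Relative roughness ε/D = 4.9e-06/0.0118 = 0.000415. Haaland: 1/√f = -1.8 log₁₀[(0.000415/3.7)^1.11 + 6.9/1.192e+04] = -1.8 log₁₀[4.13e-05 + 0.000579] = 5.773, so f = 0.03.
Darcy-Weisbach: ΔP = f(L/D)(ρV²/2) = 0.03·(360/0.0118)·(1160·1.471²/2) = 0.03·3.051e+04·1256 = 1.149e+06 Pa.
ΔP = 1.149e+06 Pa = 1150 kPa.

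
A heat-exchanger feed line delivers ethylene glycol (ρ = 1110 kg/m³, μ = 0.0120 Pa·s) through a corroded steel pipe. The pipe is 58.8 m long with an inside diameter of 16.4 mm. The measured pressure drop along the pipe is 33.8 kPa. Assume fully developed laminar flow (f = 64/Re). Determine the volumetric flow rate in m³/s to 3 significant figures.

For laminar flow, f = 64/Re with Re = ρVD/μ, so Darcy-Weisbach reduces to ΔP = 32μLV/D². Solving for V: V = ΔP·D²/(32μL) = 3.38e+04·(0.0164)²/(32·0.012·58.8) = 0.4026 m/s.
Check: Re = ρVD/μ = 1110·0.4026·0.0164/0.012 = 610.8 < 2300, so the laminar assumption holds.
Q = V·A = 0.4026·(π/4·0.0164²) = 8.505e-05 m³/s = 8.50×10^-5 m³/s.

Q ≈ 8.50×10^-5 m³/s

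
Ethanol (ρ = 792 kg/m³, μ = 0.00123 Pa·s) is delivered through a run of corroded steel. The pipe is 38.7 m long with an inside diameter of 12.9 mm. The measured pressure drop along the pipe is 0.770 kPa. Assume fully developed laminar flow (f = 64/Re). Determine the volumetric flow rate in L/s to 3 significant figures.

Q ≈ 0.0110 L/s

For laminar flow, f = 64/Re with Re = ρVD/μ, so Darcy-Weisbach reduces to ΔP = 32μLV/D². Solving for V: V = ΔP·D²/(32μL) = 770·(0.0129)²/(32·0.00123·38.7) = 0.08412 m/s.
Check: Re = ρVD/μ = 792·0.08412·0.0129/0.00123 = 698.7 < 2300, so the laminar assumption holds.
Q = V·A = 0.08412·(π/4·0.0129²) = 1.099e-05 m³/s = 0.0110 L/s.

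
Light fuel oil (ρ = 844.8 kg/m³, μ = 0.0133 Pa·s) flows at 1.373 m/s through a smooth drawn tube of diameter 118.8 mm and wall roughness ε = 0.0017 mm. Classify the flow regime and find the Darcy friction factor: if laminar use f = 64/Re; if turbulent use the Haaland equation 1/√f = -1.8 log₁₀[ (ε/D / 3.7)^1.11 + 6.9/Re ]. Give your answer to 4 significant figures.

f ≈ 0.03060

Re = ρVD/μ = 844.8·1.373·0.1188/0.0133 = 1.036e+04.
Re > 4000 → turbulent. ε/D = 1.7e-06/0.1188 = 1.43e-05; Haaland: 1/√f = -1.8 log₁₀[9.82e-07 + 0.000666] = 5.717, so f = 0.0306.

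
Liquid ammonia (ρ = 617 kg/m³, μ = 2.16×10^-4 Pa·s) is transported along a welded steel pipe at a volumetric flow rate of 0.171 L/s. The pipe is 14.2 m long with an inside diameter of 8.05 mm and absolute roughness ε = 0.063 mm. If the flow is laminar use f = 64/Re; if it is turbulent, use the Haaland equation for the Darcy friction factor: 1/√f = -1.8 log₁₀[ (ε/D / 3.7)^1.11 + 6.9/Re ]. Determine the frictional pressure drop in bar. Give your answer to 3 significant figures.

Q = 0.171 L/s = 0.171/1000 = 0.000171 m³/s.
Cross-sectional area A = πD²/4 = π(0.00805)²/4 = 5.09e-05 m²; mean velocity V = Q/A = 0.000171/5.09e-05 = 3.36 m/s.
Reynolds number Re = ρVD/μ = 617 · 3.36 · 0.00805 / 0.000216 = 7.726e+04.
Re > 4000 → turbulent. Relative roughness ε/D = 6.3e-05/0.00805 = 0.00783. Haaland: 1/√f = -1.8 log₁₀[(0.00783/3.7)^1.11 + 6.9/7.726e+04] = -1.8 log₁₀[0.00107 + 8.93e-05] = 5.282, so f = 0.03585.
Darcy-Weisbach: ΔP = f(L/D)(ρV²/2) = 0.03585·(14.2/0.00805)·(617·3.36²/2) = 0.03585·1764·3482 = 2.202e+05 Pa.
ΔP = 2.202e+05 Pa = 2.20 bar.

ΔP ≈ 2.20 bar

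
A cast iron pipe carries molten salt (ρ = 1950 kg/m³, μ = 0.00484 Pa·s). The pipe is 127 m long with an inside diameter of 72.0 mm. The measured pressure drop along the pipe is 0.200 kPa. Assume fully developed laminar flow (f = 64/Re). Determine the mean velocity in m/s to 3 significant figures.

For laminar flow, f = 64/Re with Re = ρVD/μ, so Darcy-Weisbach reduces to ΔP = 32μLV/D². Solving for V: V = ΔP·D²/(32μL) = 200·(0.072)²/(32·0.00484·127) = 0.05271 m/s.
Check: Re = ρVD/μ = 1950·0.05271·0.072/0.00484 = 1529 < 2300, so the laminar assumption holds.

V ≈ 0.0527 m/s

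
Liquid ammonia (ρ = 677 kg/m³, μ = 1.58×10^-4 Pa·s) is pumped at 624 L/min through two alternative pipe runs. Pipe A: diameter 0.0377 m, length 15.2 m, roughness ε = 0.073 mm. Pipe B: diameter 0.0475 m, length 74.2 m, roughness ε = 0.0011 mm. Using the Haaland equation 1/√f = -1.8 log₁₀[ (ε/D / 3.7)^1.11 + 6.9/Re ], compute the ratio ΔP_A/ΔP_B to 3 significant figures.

Pipe A: V = Q/A = 0.0104/0.001116 = 9.317 m/s; Re = 1.505e+06; ε/D = 0.00194; Haaland → f = 0.02338; ΔP_A = f(L/D)(ρV²/2) = 2.769e+05 Pa.
Pipe B: V = Q/A = 0.0104/0.001772 = 5.869 m/s; Re = 1.194e+06; ε/D = 2.32e-05; Haaland → f = 0.01174; ΔP_B = f(L/D)(ρV²/2) = 2.138e+05 Pa.
ΔP_A/ΔP_B = 2.769e+05/2.138e+05 = 1.30.

ΔP_A/ΔP_B ≈ 1.30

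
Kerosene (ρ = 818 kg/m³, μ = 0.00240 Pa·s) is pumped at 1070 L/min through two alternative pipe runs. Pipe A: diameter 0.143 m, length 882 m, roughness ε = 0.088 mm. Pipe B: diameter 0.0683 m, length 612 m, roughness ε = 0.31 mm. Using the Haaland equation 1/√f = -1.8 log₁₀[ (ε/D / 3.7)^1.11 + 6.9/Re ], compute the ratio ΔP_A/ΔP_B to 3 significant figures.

Pipe A: V = Q/A = 0.01783/0.01606 = 1.11 m/s; Re = 5.412e+04; ε/D = 0.000615; Haaland → f = 0.02233; ΔP_A = f(L/D)(ρV²/2) = 6.944e+04 Pa.
Pipe B: V = Q/A = 0.01783/0.003664 = 4.867 m/s; Re = 1.133e+05; ε/D = 0.00454; Haaland → f = 0.03036; ΔP_B = f(L/D)(ρV²/2) = 2.636e+06 Pa.
ΔP_A/ΔP_B = 6.944e+04/2.636e+06 = 0.0263.

ΔP_A/ΔP_B ≈ 0.0263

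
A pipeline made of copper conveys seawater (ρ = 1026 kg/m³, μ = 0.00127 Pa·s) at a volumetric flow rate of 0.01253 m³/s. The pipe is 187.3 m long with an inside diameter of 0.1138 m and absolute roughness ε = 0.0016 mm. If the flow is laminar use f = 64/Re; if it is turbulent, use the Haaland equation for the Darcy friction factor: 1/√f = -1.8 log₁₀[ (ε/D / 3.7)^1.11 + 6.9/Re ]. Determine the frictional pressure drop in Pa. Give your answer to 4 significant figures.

Cross-sectional area A = πD²/4 = π(0.1138)²/4 = 0.01017 m²; mean velocity V = Q/A = 0.01253/0.01017 = 1.232 m/s.
Reynolds number Re = ρVD/μ = 1026 · 1.232 · 0.1138 / 0.00127 = 1.133e+05.
Re > 4000 → turbulent. Relative roughness ε/D = 1.6e-06/0.1138 = 1.41e-05. Haaland: 1/√f = -1.8 log₁₀[(1.41e-05/3.7)^1.11 + 6.9/1.133e+05] = -1.8 log₁₀[9.63e-07 + 6.09e-05] = 7.575, so f = 0.01743.
Darcy-Weisbach: ΔP = f(L/D)(ρV²/2) = 0.01743·(187.3/0.1138)·(1026·1.232²/2) = 0.01743·1646·778.5 = 2.233e+04 Pa.

ΔP ≈ 22330 Pa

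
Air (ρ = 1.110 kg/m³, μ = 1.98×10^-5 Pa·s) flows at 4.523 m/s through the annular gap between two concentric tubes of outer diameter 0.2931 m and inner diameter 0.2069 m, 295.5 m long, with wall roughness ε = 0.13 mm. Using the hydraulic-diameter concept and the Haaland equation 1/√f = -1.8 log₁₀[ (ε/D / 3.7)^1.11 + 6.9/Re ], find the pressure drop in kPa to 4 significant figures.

ΔP ≈ 1.096 kPa

Hydraulic diameter D_h = 4A/P = D_o - D_i = 0.2931 - 0.2069 = 0.0862 m.
Re = ρVD_h/μ = 1.11·4.523·0.0862/1.98e-05 = 2.186e+04.
ε/D_h = 0.00013/0.0862 = 0.00151; Haaland gives 1/√f = -1.8 log₁₀[0.000173+0.000316] = 5.96, so f = 0.02815.
ΔP = f(L/D_h)(ρV²/2) = 0.02815·295.5/0.0862·11.35 = 1096 Pa.
ΔP = 1.096 kPa.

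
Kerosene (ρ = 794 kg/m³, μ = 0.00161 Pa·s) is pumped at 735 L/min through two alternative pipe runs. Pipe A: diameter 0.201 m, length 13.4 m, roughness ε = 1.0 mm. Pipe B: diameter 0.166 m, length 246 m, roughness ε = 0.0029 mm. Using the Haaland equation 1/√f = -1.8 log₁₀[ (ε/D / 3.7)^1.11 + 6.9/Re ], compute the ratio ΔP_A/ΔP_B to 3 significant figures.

Pipe A: V = Q/A = 0.01225/0.03173 = 0.3861 m/s; Re = 3.827e+04; ε/D = 0.00498; Haaland → f = 0.03252; ΔP_A = f(L/D)(ρV²/2) = 128.3 Pa.
Pipe B: V = Q/A = 0.01225/0.02164 = 0.566 m/s; Re = 4.634e+04; ε/D = 1.75e-05; Haaland → f = 0.02111; ΔP_B = f(L/D)(ρV²/2) = 3979 Pa.
ΔP_A/ΔP_B = 128.3/3979 = 0.0322.

ΔP_A/ΔP_B ≈ 0.0322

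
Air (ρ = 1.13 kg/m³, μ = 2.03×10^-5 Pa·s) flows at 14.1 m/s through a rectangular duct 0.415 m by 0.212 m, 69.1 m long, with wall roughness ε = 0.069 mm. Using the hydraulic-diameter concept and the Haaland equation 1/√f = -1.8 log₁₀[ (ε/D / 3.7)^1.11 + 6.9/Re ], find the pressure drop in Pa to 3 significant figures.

Hydraulic diameter D_h = 4A/P = 4·(0.415·0.212)/(2·(0.415+0.212)) = 0.3519/1.254 = 0.2806 m.
Re = ρVD_h/μ = 1.13·14.1·0.2806/2.03e-05 = 2.203e+05.
ε/D_h = 6.9e-05/0.2806 = 0.000246; Haaland gives 1/√f = -1.8 log₁₀[2.31e-05+3.13e-05] = 7.676, so f = 0.01697.
ΔP = f(L/D_h)(ρV²/2) = 0.01697·69.1/0.2806·112.3 = 469.4 Pa.

ΔP ≈ 469 Pa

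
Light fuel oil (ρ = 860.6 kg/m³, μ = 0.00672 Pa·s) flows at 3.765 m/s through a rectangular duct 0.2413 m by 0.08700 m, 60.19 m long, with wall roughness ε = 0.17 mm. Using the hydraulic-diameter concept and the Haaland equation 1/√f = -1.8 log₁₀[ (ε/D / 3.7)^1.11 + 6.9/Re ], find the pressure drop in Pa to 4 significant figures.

ΔP ≈ 69070 Pa

Hydraulic diameter D_h = 4A/P = 4·(0.2413·0.087)/(2·(0.2413+0.087)) = 0.08397/0.6566 = 0.1279 m.
Re = ρVD_h/μ = 860.6·3.765·0.1279/0.00672 = 6.166e+04.
ε/D_h = 0.00017/0.1279 = 0.00133; Haaland gives 1/√f = -1.8 log₁₀[0.00015+0.000112] = 6.447, so f = 0.02406.
ΔP = f(L/D_h)(ρV²/2) = 0.02406·60.19/0.1279·6100 = 6.907e+04 Pa.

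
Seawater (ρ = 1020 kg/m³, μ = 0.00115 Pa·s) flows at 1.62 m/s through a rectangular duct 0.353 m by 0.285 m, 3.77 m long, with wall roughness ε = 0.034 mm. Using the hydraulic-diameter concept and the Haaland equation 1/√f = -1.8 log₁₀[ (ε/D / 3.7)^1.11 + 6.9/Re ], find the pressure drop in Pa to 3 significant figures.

Hydraulic diameter D_h = 4A/P = 4·(0.353·0.285)/(2·(0.353+0.285)) = 0.4024/1.276 = 0.3154 m.
Re = ρVD_h/μ = 1020·1.62·0.3154/0.00115 = 4.532e+05.
ε/D_h = 3.4e-05/0.3154 = 0.000108; Haaland gives 1/√f = -1.8 log₁₀[9.24e-06+1.52e-05] = 8.301, so f = 0.01451.
ΔP = f(L/D_h)(ρV²/2) = 0.01451·3.77/0.3154·1338 = 232.2 Pa.

ΔP ≈ 232 Pa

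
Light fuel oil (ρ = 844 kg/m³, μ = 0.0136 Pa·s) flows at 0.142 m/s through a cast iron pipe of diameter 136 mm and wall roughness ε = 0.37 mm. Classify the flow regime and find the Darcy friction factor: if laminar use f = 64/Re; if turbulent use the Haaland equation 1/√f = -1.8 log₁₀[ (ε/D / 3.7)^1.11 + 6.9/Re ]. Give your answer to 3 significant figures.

f ≈ 0.0534

Re = ρVD/μ = 844·0.142·0.136/0.0136 = 1198.
Re < 2300 → laminar, so f = 64/Re = 0.0534 (roughness is irrelevant in laminar flow).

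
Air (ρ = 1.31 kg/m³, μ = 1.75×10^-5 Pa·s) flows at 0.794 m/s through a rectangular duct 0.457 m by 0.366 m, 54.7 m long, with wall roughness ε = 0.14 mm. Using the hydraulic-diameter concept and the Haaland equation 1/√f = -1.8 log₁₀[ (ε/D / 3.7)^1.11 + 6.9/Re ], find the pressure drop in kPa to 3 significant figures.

Hydraulic diameter D_h = 4A/P = 4·(0.457·0.366)/(2·(0.457+0.366)) = 0.669/1.646 = 0.4065 m.
Re = ρVD_h/μ = 1.31·0.794·0.4065/1.75e-05 = 2.416e+04.
ε/D_h = 0.00014/0.4065 = 0.000344; Haaland gives 1/√f = -1.8 log₁₀[3.35e-05+0.000286] = 6.293, so f = 0.02525.
ΔP = f(L/D_h)(ρV²/2) = 0.02525·54.7/0.4065·0.4129 = 1.403 Pa.
ΔP = 0.00140 kPa.

ΔP ≈ 0.00140 kPa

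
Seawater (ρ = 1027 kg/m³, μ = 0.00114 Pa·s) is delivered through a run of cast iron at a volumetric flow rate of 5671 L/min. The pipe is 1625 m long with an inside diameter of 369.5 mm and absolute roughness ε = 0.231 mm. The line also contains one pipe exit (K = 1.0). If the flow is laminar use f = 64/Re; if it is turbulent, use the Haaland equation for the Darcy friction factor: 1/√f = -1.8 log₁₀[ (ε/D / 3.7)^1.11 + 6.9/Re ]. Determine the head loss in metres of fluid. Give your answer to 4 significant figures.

Q = 5671 L/min = 5671/60000 = 0.09452 m³/s.
Cross-sectional area A = πD²/4 = π(0.3695)²/4 = 0.1072 m²; mean velocity V = Q/A = 0.09452/0.1072 = 0.8814 m/s.
Reynolds number Re = ρVD/μ = 1027 · 0.8814 · 0.3695 / 0.00114 = 2.934e+05.
Re > 4000 → turbulent. Relative roughness ε/D = 0.000231/0.3695 = 0.000625. Haaland: 1/√f = -1.8 log₁₀[(0.000625/3.7)^1.11 + 6.9/2.934e+05] = -1.8 log₁₀[6.5e-05 + 2.35e-05] = 7.295, so f = 0.01879.
Total minor-loss coefficient ΣK = 1·1 = 1.
ΔP = [f·L/D + ΣK]·(ρV²/2) = [0.01879·1625/0.3695 + 1]·(1027·0.8814²/2) = [82.63 + 1]·399 = 3.336e+04 Pa.
Head loss h_f = ΔP/(ρg) = 3.336e+04/(1027·9.81) = 3.312 m.

h_f ≈ 3.312 m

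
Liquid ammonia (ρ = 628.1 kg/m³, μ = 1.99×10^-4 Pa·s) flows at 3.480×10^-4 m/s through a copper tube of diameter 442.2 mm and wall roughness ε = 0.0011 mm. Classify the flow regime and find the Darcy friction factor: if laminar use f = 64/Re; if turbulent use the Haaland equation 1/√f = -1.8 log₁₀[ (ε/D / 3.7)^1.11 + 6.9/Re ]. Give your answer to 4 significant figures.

f ≈ 0.1318

Re = ρVD/μ = 628.1·0.000348·0.4422/0.000199 = 485.7.
Re < 2300 → laminar, so f = 64/Re = 0.1318 (roughness is irrelevant in laminar flow).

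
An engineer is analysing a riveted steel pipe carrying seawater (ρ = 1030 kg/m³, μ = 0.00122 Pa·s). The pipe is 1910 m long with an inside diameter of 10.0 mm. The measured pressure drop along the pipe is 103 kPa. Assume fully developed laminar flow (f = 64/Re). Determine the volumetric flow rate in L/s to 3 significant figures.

Q ≈ 0.0108 L/s

For laminar flow, f = 64/Re with Re = ρVD/μ, so Darcy-Weisbach reduces to ΔP = 32μLV/D². Solving for V: V = ΔP·D²/(32μL) = 1.03e+05·(0.01)²/(32·0.00122·1910) = 0.1381 m/s.
Check: Re = ρVD/μ = 1030·0.1381·0.01/0.00122 = 1166 < 2300, so the laminar assumption holds.
Q = V·A = 0.1381·(π/4·0.01²) = 1.085e-05 m³/s = 0.0108 L/s.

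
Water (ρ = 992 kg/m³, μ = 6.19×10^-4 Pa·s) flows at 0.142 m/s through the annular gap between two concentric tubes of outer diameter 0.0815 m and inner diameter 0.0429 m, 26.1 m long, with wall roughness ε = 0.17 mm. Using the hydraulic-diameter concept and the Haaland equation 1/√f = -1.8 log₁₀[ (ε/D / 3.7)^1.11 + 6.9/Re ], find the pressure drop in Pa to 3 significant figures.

Hydraulic diameter D_h = 4A/P = D_o - D_i = 0.0815 - 0.0429 = 0.0386 m.
Re = ρVD_h/μ = 992·0.142·0.0386/0.000619 = 8784.
ε/D_h = 0.00017/0.0386 = 0.0044; Haaland gives 1/√f = -1.8 log₁₀[0.000568+0.000786] = 5.164, so f = 0.0375.
ΔP = f(L/D_h)(ρV²/2) = 0.0375·26.1/0.0386·10 = 253.6 Pa.

ΔP ≈ 254 Pa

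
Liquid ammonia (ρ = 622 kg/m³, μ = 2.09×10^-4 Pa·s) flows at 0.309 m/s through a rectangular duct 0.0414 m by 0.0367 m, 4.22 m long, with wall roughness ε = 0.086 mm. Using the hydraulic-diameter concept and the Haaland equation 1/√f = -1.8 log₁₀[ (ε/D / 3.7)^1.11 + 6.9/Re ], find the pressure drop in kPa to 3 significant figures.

ΔP ≈ 0.0891 kPa

Hydraulic diameter D_h = 4A/P = 4·(0.0414·0.0367)/(2·(0.0414+0.0367)) = 0.006078/0.1562 = 0.03891 m.
Re = ρVD_h/μ = 622·0.309·0.03891/0.000209 = 3.578e+04.
ε/D_h = 8.6e-05/0.03891 = 0.00221; Haaland gives 1/√f = -1.8 log₁₀[0.000264+0.000193] = 6.012, so f = 0.02766.
ΔP = f(L/D_h)(ρV²/2) = 0.02766·4.22/0.03891·29.69 = 89.09 Pa.
ΔP = 0.0891 kPa.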